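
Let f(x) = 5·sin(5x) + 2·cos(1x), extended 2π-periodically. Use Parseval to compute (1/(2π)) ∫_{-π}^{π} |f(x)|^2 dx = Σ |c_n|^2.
Σ |c_n|^2 = 29/2

Expand |f|^2 and use orthogonality of {sin(nx), cos(mx)} on [-π, π]:
  ∫_{-π}^{π} sin(nx)^2 dx = π, ∫ cos(mx)^2 dx = π, and cross terms integrate to 0.
So ∫_{-π}^{π} f(x)^2 dx = 5^2 · π + 2^2 · π = (25 + 4)π.
Divide by 2π: (25 + 4)/2 = 29/2.
By Parseval, this equals Σ |c_n|^2.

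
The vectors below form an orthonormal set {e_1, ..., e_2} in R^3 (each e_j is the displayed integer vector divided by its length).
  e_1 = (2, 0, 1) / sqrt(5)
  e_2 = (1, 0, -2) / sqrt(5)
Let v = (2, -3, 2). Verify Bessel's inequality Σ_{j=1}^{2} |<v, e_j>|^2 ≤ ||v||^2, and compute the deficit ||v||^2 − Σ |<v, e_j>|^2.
Σ |<v, e_j>|^2 = 8; ||v||^2 = 17; deficit = 9

Write each e_j = u_j / sqrt(<u_j, u_j>) where u_j is the displayed integer vector. Then <v, e_j> = <v, u_j> / sqrt(<u_j, u_j>), so |<v, e_j>|^2 = <v, u_j>^2 / <u_j, u_j>.
Coefficients: <v, e_1> = 6/sqrt(5), <v, e_2> = -2/sqrt(5).
Square and sum: Σ |<v, e_j>|^2 = 8.
Compute ||v||^2 = v·v = 17.
Deficit = 17 − 8 = 9 ≥ 0, confirming Bessel's inequality. (The deficit equals ||v − Σ <v,e_j> e_j||^2, the squared distance from v to span{e_j}.)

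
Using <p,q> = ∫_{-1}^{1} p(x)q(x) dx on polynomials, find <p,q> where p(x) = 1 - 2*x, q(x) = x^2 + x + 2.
<p,q> = 10/3

Expand the product: p(x)·q(x) = -2*x^3 - x^2 - 3*x + 2.
∫_{-1}^{1} of each monomial x^k gives [2/(k+1) if k even, 0 if k odd]. Integrating term-by-term (or equivalently evaluating the antiderivative F(x) = -x^4/2 - x^3/3 - 3*x^2/2 + 2*x at the endpoints):
  F(1) − F(−1) = -1/3 − (-11/3) = 10/3.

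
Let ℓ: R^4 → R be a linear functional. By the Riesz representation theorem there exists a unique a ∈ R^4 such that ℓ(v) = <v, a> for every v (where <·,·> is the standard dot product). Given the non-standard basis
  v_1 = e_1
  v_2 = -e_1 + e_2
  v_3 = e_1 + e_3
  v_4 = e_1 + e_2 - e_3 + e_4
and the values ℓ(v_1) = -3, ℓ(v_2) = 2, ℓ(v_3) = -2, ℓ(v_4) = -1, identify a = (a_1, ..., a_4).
a = (-3, -1, 1, 4)

Write a = (a_1, ..., a_4) in the standard basis. For each basis vector v_i, ℓ(v_i) = <v_i, a> is a linear equation in the a_j's. Collect the n equations into a matrix system V a = ℓ, where row i of V is v_i (expressed in the standard basis). Since V is invertible (lower-triangular with 1s on the diagonal, up to permutation), solve by back-substitution:
  V =
[[1, 0, 0, 0],
 [-1, 1, 0, 0],
 [1, 0, 1, 0],
 [1, 1, -1, 1]]
  V a = (-3, 2, -2, -1)
Solving gives a = (-3, -1, 1, 4).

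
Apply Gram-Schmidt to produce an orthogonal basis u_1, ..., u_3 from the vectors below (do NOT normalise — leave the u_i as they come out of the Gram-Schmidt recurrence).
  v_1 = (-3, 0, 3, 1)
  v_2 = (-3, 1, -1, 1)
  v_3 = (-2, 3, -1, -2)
Orthogonal basis:
  u_1 = (-3, 0, 3, 1)
  u_2 = (-36/19, 1, -40/19, 12/19)
  u_3 = (-55/179, 392/179, 98/179, -459/179)

Apply the Gram-Schmidt recurrence
  u_1 = v_1
  u_i = v_i − Σ_{j<i} ((v_i · u_j) / (u_j · u_j)) · u_j.

Step by step this gives:
  u_1 = (-3, 0, 3, 1)
  u_2 = (-36/19, 1, -40/19, 12/19)
  u_3 = (-55/179, 392/179, 98/179, -459/179)

Orthogonality check:
  u_2 · u_1 = 0 (should be 0)
  u_3 · u_1 = 0 (should be 0)
  u_3 · u_2 = 0 (should be 0)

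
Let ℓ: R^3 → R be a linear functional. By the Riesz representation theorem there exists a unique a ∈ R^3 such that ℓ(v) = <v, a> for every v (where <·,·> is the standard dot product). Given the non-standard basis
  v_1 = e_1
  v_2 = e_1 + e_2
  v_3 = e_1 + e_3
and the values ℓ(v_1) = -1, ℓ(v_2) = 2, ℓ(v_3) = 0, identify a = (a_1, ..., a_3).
a = (-1, 3, 1)

Write a = (a_1, ..., a_3) in the standard basis. For each basis vector v_i, ℓ(v_i) = <v_i, a> is a linear equation in the a_j's. Collect the n equations into a matrix system V a = ℓ, where row i of V is v_i (expressed in the standard basis). Since V is invertible (lower-triangular with 1s on the diagonal, up to permutation), solve by back-substitution:
  V =
[[1, 0, 0],
 [1, 1, 0],
 [1, 0, 1]]
  V a = (-1, 2, 0)
Solving gives a = (-1, 3, 1).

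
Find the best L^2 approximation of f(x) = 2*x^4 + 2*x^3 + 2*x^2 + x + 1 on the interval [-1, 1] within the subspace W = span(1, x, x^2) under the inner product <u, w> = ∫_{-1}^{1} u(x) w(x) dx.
g(x) = 26*x^2/7 + 11*x/5 + 29/35

The best approximation g ∈ W is the orthogonal projection of f onto W. Writing g = a_0 + a_1 x + a_2 x^2, the coefficients solve the normal equations G · a = b where
  G_{ij} = <φ_i, φ_j> and b_i = <f, φ_i>, with φ_0 = 1, φ_1 = x, φ_2 = x^2.
G =
  [2, 0, 2/3]
  [0, 2/3, 0]
  [2/3, 0, 2/5],
b = (62/15, 22/15, 214/105).
Solving gives a_0 = 29/35, a_1 = 11/5, a_2 = 26/7, so
  g(x) = 26*x^2/7 + 11*x/5 + 29/35.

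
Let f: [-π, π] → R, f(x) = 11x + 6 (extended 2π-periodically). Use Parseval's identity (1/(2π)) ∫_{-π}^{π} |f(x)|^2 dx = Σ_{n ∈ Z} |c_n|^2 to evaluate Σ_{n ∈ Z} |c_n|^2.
Σ |c_n|^2 = 121π^2/3 + 36

Expand and integrate term by term over [-π, π]:
  ∫ (11x)^2 dx = 121·(2π^3/3); ∫ 2·11·(6)·x dx = 0 (odd integrand); ∫ 6^2 dx = 36·2π.
So (1/(2π)) ∫_{-π}^{π} (11x + 6)^2 dx = 121π^2/3 + 36 = 121π^2/3 + 36.
Parseval ⇒ Σ |c_n|^2 = 121π^2/3 + 36.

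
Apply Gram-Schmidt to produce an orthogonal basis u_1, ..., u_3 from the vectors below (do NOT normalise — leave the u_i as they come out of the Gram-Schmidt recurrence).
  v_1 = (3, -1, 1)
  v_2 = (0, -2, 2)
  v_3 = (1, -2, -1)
Orthogonal basis:
  u_1 = (3, -1, 1)
  u_2 = (-12/11, -18/11, 18/11)
  u_3 = (0, -3/2, -3/2)

Apply the Gram-Schmidt recurrence
  u_1 = v_1
  u_i = v_i − Σ_{j<i} ((v_i · u_j) / (u_j · u_j)) · u_j.

Step by step this gives:
  u_1 = (3, -1, 1)
  u_2 = (-12/11, -18/11, 18/11)
  u_3 = (0, -3/2, -3/2)

Orthogonality check:
  u_2 · u_1 = 0 (should be 0)
  u_3 · u_1 = 0 (should be 0)
  u_3 · u_2 = 0 (should be 0)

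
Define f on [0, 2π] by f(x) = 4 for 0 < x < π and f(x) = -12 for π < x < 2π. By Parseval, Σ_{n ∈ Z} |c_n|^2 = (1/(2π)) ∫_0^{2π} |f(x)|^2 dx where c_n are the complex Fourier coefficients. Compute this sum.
Σ |c_n|^2 = 80

Parseval equates the L^2 energy of f (normalised by 1/(2π)) with the ℓ^2 sum of its Fourier coefficients: (1/(2π)) ∫_0^{2π} |f|^2 = Σ |c_n|^2.
Compute the left side: (1/(2π)) [∫_0^π 4^2 dx + ∫_π^{2π} (-12)^2 dx] = (1/(2π)) · (16π + 144π) = (16 + 144)/2 = 80.
So Σ_{n ∈ Z} |c_n|^2 = 80.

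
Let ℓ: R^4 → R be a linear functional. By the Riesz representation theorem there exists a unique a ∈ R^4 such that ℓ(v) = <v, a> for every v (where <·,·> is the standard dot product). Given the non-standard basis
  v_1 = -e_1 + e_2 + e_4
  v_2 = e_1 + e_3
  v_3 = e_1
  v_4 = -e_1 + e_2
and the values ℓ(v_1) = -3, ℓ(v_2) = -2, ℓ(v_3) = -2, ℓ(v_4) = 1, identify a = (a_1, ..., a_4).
a = (-2, -1, 0, -4)

Write a = (a_1, ..., a_4) in the standard basis. For each basis vector v_i, ℓ(v_i) = <v_i, a> is a linear equation in the a_j's. Collect the n equations into a matrix system V a = ℓ, where row i of V is v_i (expressed in the standard basis). Since V is invertible (lower-triangular with 1s on the diagonal, up to permutation), solve by back-substitution:
  V =
[[-1, 1, 0, 1],
 [1, 0, 1, 0],
 [1, 0, 0, 0],
 [-1, 1, 0, 0]]
  V a = (-3, -2, -2, 1)
Solving gives a = (-2, -1, 0, -4).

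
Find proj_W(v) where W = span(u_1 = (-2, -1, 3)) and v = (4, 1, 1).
proj_W(v) = (6/7, 3/7, -9/7)

Set up U = [u_1 | ... | u_1] ∈ R^(3×1). The projector onto W = col(U) is P = U (U^T U)^(-1) U^T.
Compute U^T U =
  [14],
and U^T v = (-6).
Solve U^T U · c = U^T v for the coefficients: c = (-3/7). The projection is proj_W(v) = U c.
Check: (v - proj_W(v)) · u_1 = 0  (should be 0).
Result: proj_W(v) = (6/7, 3/7, -9/7).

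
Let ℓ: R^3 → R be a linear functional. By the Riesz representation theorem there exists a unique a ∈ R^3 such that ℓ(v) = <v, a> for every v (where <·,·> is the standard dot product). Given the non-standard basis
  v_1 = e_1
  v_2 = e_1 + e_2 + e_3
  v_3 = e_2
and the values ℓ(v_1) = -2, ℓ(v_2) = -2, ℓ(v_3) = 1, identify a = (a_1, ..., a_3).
a = (-2, 1, -1)

Write a = (a_1, ..., a_3) in the standard basis. For each basis vector v_i, ℓ(v_i) = <v_i, a> is a linear equation in the a_j's. Collect the n equations into a matrix system V a = ℓ, where row i of V is v_i (expressed in the standard basis). Since V is invertible (lower-triangular with 1s on the diagonal, up to permutation), solve by back-substitution:
  V =
[[1, 0, 0],
 [1, 1, 1],
 [0, 1, 0]]
  V a = (-2, -2, 1)
Solving gives a = (-2, 1, -1).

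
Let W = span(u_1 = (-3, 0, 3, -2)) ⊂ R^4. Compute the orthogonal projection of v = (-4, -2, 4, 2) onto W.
proj_W(v) = (-30/11, 0, 30/11, -20/11)

Set up U = [u_1 | ... | u_1] ∈ R^(4×1). The projector onto W = col(U) is P = U (U^T U)^(-1) U^T.
Compute U^T U =
  [22],
and U^T v = (20).
Solve U^T U · c = U^T v for the coefficients: c = (10/11). The projection is proj_W(v) = U c.
Check: (v - proj_W(v)) · u_1 = 0  (should be 0).
Result: proj_W(v) = (-30/11, 0, 30/11, -20/11).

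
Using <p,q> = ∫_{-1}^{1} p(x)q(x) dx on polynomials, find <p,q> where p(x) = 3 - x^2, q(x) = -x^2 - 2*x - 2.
<p,q> = -184/15

Expand the product: p(x)·q(x) = x^4 + 2*x^3 - x^2 - 6*x - 6.
∫_{-1}^{1} of each monomial x^k gives [2/(k+1) if k even, 0 if k odd]. Integrating term-by-term (or equivalently evaluating the antiderivative F(x) = x^5/5 + x^4/2 - x^3/3 - 3*x^2 - 6*x at the endpoints):
  F(1) − F(−1) = -259/30 − (109/30) = -184/15.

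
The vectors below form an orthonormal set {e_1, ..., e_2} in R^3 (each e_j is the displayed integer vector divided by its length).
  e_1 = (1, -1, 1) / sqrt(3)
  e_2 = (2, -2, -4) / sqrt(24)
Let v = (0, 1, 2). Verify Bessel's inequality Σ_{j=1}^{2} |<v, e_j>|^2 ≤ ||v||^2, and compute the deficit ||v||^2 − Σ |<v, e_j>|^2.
Σ |<v, e_j>|^2 = 9/2; ||v||^2 = 5; deficit = 1/2

Write each e_j = u_j / sqrt(<u_j, u_j>) where u_j is the displayed integer vector. Then <v, e_j> = <v, u_j> / sqrt(<u_j, u_j>), so |<v, e_j>|^2 = <v, u_j>^2 / <u_j, u_j>.
Coefficients: <v, e_1> = 1/sqrt(3), <v, e_2> = -10/sqrt(24).
Square and sum: Σ |<v, e_j>|^2 = 9/2.
Compute ||v||^2 = v·v = 5.
Deficit = 5 − 9/2 = 1/2 ≥ 0, confirming Bessel's inequality. (The deficit equals ||v − Σ <v,e_j> e_j||^2, the squared distance from v to span{e_j}.)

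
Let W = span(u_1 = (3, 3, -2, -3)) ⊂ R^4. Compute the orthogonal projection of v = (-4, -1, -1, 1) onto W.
proj_W(v) = (-48/31, -48/31, 32/31, 48/31)

Set up U = [u_1 | ... | u_1] ∈ R^(4×1). The projector onto W = col(U) is P = U (U^T U)^(-1) U^T.
Compute U^T U =
  [31],
and U^T v = (-16).
Solve U^T U · c = U^T v for the coefficients: c = (-16/31). The projection is proj_W(v) = U c.
Check: (v - proj_W(v)) · u_1 = 0  (should be 0).
Result: proj_W(v) = (-48/31, -48/31, 32/31, 48/31).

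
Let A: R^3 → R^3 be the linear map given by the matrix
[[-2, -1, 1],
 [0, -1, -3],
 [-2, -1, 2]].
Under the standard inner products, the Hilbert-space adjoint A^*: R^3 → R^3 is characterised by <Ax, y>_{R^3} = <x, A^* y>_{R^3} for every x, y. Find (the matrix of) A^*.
A^* = A^T =
[[-2, 0, -2],
 [-1, -1, -1],
 [1, -3, 2]]

For real matrices with standard dot products, the defining identity <Ax, y> = <x, A^* y> gives (Ax)^T y = x^T (A^*) y, i.e. x^T A^T y = x^T (A^*) y. Since this holds for all x, y, we must have A^* = A^T. Therefore
A^* =
[[-2, 0, -2],
 [-1, -1, -1],
 [1, -3, 2]].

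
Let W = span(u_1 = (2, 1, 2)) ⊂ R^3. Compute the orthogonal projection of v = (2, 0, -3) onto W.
proj_W(v) = (-4/9, -2/9, -4/9)

Set up U = [u_1 | ... | u_1] ∈ R^(3×1). The projector onto W = col(U) is P = U (U^T U)^(-1) U^T.
Compute U^T U =
  [9],
and U^T v = (-2).
Solve U^T U · c = U^T v for the coefficients: c = (-2/9). The projection is proj_W(v) = U c.
Check: (v - proj_W(v)) · u_1 = 0  (should be 0).
Result: proj_W(v) = (-4/9, -2/9, -4/9).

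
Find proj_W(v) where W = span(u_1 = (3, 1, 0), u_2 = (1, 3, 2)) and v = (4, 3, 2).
proj_W(v) = (101/26, 87/26, 20/13)

Set up U = [u_1 | ... | u_2] ∈ R^(3×2). The projector onto W = col(U) is P = U (U^T U)^(-1) U^T.
Compute U^T U =
  [10, 6]
  [6, 14],
and U^T v = (15, 17).
Solve U^T U · c = U^T v for the coefficients: c = (27/26, 10/13). The projection is proj_W(v) = U c.
Check: (v - proj_W(v)) · u_1 = 0  (should be 0).
Check: (v - proj_W(v)) · u_2 = 0  (should be 0).
Result: proj_W(v) = (101/26, 87/26, 20/13).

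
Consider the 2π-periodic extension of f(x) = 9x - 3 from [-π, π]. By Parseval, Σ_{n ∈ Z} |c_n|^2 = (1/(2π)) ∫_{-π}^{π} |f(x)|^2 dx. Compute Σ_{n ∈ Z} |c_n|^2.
Σ |c_n|^2 = 27π^2 + 9

Expand and integrate term by term over [-π, π]:
  ∫ (9x)^2 dx = 81·(2π^3/3); ∫ 2·9·(-3)·x dx = 0 (odd integrand); ∫ (-3)^2 dx = 9·2π.
So (1/(2π)) ∫_{-π}^{π} (9x - 3)^2 dx = 81π^2/3 + 9 = 27π^2 + 9.
Parseval ⇒ Σ |c_n|^2 = 27π^2 + 9.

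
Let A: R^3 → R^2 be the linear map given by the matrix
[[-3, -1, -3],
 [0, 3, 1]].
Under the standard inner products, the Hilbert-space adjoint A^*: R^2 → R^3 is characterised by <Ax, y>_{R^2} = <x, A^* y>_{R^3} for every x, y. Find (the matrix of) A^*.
A^* = A^T =
[[-3, 0],
 [-1, 3],
 [-3, 1]]

For real matrices with standard dot products, the defining identity <Ax, y> = <x, A^* y> gives (Ax)^T y = x^T (A^*) y, i.e. x^T A^T y = x^T (A^*) y. Since this holds for all x, y, we must have A^* = A^T. Therefore
A^* =
[[-3, 0],
 [-1, 3],
 [-3, 1]].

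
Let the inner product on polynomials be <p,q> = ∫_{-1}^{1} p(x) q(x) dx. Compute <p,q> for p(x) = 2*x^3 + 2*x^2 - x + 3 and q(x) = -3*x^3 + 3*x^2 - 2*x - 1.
<p,q> = 2/7

Expand the product: p(x)·q(x) = -6*x^6 + 5*x^4 - 18*x^3 + 9*x^2 - 5*x - 3.
∫_{-1}^{1} of each monomial x^k gives [2/(k+1) if k even, 0 if k odd]. Integrating term-by-term (or equivalently evaluating the antiderivative F(x) = -6*x^7/7 + x^5 - 9*x^4/2 + 3*x^3 - 5*x^2/2 - 3*x at the endpoints):
  F(1) − F(−1) = -48/7 − (-50/7) = 2/7.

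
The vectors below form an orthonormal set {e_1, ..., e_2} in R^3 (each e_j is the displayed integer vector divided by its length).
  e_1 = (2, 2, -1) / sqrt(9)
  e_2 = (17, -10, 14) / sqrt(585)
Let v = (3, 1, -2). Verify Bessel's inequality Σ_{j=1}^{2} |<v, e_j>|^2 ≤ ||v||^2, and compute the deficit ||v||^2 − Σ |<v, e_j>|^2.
Σ |<v, e_j>|^2 = 57/5; ||v||^2 = 14; deficit = 13/5

Write each e_j = u_j / sqrt(<u_j, u_j>) where u_j is the displayed integer vector. Then <v, e_j> = <v, u_j> / sqrt(<u_j, u_j>), so |<v, e_j>|^2 = <v, u_j>^2 / <u_j, u_j>.
Coefficients: <v, e_1> = 10/sqrt(9), <v, e_2> = 13/sqrt(585).
Square and sum: Σ |<v, e_j>|^2 = 57/5.
Compute ||v||^2 = v·v = 14.
Deficit = 14 − 57/5 = 13/5 ≥ 0, confirming Bessel's inequality. (The deficit equals ||v − Σ <v,e_j> e_j||^2, the squared distance from v to span{e_j}.)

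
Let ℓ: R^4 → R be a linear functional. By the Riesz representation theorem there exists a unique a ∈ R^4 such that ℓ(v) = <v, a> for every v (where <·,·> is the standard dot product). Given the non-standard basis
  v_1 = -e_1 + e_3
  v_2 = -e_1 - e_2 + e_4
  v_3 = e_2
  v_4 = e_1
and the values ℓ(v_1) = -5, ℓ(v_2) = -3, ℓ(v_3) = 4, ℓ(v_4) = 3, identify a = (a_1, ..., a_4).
a = (3, 4, -2, 4)

Write a = (a_1, ..., a_4) in the standard basis. For each basis vector v_i, ℓ(v_i) = <v_i, a> is a linear equation in the a_j's. Collect the n equations into a matrix system V a = ℓ, where row i of V is v_i (expressed in the standard basis). Since V is invertible (lower-triangular with 1s on the diagonal, up to permutation), solve by back-substitution:
  V =
[[-1, 0, 1, 0],
 [-1, -1, 0, 1],
 [0, 1, 0, 0],
 [1, 0, 0, 0]]
  V a = (-5, -3, 4, 3)
Solving gives a = (3, 4, -2, 4).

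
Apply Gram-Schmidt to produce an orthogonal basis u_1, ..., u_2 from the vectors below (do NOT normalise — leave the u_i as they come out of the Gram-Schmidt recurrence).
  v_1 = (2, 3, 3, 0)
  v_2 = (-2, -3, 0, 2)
Orthogonal basis:
  u_1 = (2, 3, 3, 0)
  u_2 = (-9/11, -27/22, 39/22, 2)

Apply the Gram-Schmidt recurrence
  u_1 = v_1
  u_i = v_i − Σ_{j<i} ((v_i · u_j) / (u_j · u_j)) · u_j.

Step by step this gives:
  u_1 = (2, 3, 3, 0)
  u_2 = (-9/11, -27/22, 39/22, 2)

Orthogonality check:
  u_2 · u_1 = 0 (should be 0)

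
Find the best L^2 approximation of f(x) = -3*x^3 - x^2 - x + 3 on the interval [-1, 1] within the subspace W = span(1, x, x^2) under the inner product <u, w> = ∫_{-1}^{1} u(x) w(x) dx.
g(x) = -x^2 - 14*x/5 + 3

The best approximation g ∈ W is the orthogonal projection of f onto W. Writing g = a_0 + a_1 x + a_2 x^2, the coefficients solve the normal equations G · a = b where
  G_{ij} = <φ_i, φ_j> and b_i = <f, φ_i>, with φ_0 = 1, φ_1 = x, φ_2 = x^2.
G =
  [2, 0, 2/3]
  [0, 2/3, 0]
  [2/3, 0, 2/5],
b = (16/3, -28/15, 8/5).
Solving gives a_0 = 3, a_1 = -14/5, a_2 = -1, so
  g(x) = -x^2 - 14*x/5 + 3.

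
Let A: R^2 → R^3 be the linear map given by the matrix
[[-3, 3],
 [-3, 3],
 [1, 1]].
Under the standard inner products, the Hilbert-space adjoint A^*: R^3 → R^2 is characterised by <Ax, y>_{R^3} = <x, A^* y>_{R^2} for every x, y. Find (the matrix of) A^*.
A^* = A^T =
[[-3, -3, 1],
 [3, 3, 1]]

For real matrices with standard dot products, the defining identity <Ax, y> = <x, A^* y> gives (Ax)^T y = x^T (A^*) y, i.e. x^T A^T y = x^T (A^*) y. Since this holds for all x, y, we must have A^* = A^T. Therefore
A^* =
[[-3, -3, 1],
 [3, 3, 1]].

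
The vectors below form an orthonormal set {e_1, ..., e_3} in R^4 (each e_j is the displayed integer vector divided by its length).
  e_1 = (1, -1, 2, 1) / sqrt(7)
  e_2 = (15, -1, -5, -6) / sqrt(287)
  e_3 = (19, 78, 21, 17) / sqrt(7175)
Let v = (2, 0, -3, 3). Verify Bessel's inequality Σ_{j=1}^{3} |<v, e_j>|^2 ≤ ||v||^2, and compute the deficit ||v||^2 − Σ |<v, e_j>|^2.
Σ |<v, e_j>|^2 = 486/175; ||v||^2 = 22; deficit = 3364/175

Write each e_j = u_j / sqrt(<u_j, u_j>) where u_j is the displayed integer vector. Then <v, e_j> = <v, u_j> / sqrt(<u_j, u_j>), so |<v, e_j>|^2 = <v, u_j>^2 / <u_j, u_j>.
Coefficients: <v, e_1> = -1/sqrt(7), <v, e_2> = 27/sqrt(287), <v, e_3> = 26/sqrt(7175).
Square and sum: Σ |<v, e_j>|^2 = 486/175.
Compute ||v||^2 = v·v = 22.
Deficit = 22 − 486/175 = 3364/175 ≥ 0, confirming Bessel's inequality. (The deficit equals ||v − Σ <v,e_j> e_j||^2, the squared distance from v to span{e_j}.)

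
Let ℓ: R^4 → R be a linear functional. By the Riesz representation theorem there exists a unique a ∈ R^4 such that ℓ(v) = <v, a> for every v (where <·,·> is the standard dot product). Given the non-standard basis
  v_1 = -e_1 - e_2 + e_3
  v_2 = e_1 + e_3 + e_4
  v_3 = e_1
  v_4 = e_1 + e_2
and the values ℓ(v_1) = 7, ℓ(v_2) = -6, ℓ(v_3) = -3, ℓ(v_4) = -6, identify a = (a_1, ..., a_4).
a = (-3, -3, 1, -4)

Write a = (a_1, ..., a_4) in the standard basis. For each basis vector v_i, ℓ(v_i) = <v_i, a> is a linear equation in the a_j's. Collect the n equations into a matrix system V a = ℓ, where row i of V is v_i (expressed in the standard basis). Since V is invertible (lower-triangular with 1s on the diagonal, up to permutation), solve by back-substitution:
  V =
[[-1, -1, 1, 0],
 [1, 0, 1, 1],
 [1, 0, 0, 0],
 [1, 1, 0, 0]]
  V a = (7, -6, -3, -6)
Solving gives a = (-3, -3, 1, -4).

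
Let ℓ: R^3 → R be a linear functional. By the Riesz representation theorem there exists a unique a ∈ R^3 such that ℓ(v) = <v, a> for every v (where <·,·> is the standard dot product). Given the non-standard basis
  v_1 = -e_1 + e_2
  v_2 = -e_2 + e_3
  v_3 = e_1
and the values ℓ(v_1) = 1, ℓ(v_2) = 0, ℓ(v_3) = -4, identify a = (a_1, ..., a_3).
a = (-4, -3, -3)

Write a = (a_1, ..., a_3) in the standard basis. For each basis vector v_i, ℓ(v_i) = <v_i, a> is a linear equation in the a_j's. Collect the n equations into a matrix system V a = ℓ, where row i of V is v_i (expressed in the standard basis). Since V is invertible (lower-triangular with 1s on the diagonal, up to permutation), solve by back-substitution:
  V =
[[-1, 1, 0],
 [0, -1, 1],
 [1, 0, 0]]
  V a = (1, 0, -4)
Solving gives a = (-4, -3, -3).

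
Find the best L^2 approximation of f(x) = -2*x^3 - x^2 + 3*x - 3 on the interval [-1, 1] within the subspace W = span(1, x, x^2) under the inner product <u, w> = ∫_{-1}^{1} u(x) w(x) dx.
g(x) = -x^2 + 9*x/5 - 3

The best approximation g ∈ W is the orthogonal projection of f onto W. Writing g = a_0 + a_1 x + a_2 x^2, the coefficients solve the normal equations G · a = b where
  G_{ij} = <φ_i, φ_j> and b_i = <f, φ_i>, with φ_0 = 1, φ_1 = x, φ_2 = x^2.
G =
  [2, 0, 2/3]
  [0, 2/3, 0]
  [2/3, 0, 2/5],
b = (-20/3, 6/5, -12/5).
Solving gives a_0 = -3, a_1 = 9/5, a_2 = -1, so
  g(x) = -x^2 + 9*x/5 - 3.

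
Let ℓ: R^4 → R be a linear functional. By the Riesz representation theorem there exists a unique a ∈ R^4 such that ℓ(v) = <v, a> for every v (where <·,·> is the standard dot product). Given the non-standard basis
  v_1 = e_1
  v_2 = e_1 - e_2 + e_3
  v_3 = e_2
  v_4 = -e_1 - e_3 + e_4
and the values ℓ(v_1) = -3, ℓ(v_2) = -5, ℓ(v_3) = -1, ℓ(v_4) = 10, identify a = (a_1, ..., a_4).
a = (-3, -1, -3, 4)

Write a = (a_1, ..., a_4) in the standard basis. For each basis vector v_i, ℓ(v_i) = <v_i, a> is a linear equation in the a_j's. Collect the n equations into a matrix system V a = ℓ, where row i of V is v_i (expressed in the standard basis). Since V is invertible (lower-triangular with 1s on the diagonal, up to permutation), solve by back-substitution:
  V =
[[1, 0, 0, 0],
 [1, -1, 1, 0],
 [0, 1, 0, 0],
 [-1, 0, -1, 1]]
  V a = (-3, -5, -1, 10)
Solving gives a = (-3, -1, -3, 4).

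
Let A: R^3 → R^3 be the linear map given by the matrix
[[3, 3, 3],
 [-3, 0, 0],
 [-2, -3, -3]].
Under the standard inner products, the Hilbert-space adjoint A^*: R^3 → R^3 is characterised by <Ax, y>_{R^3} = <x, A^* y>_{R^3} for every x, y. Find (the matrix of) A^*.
A^* = A^T =
[[3, -3, -2],
 [3, 0, -3],
 [3, 0, -3]]

For real matrices with standard dot products, the defining identity <Ax, y> = <x, A^* y> gives (Ax)^T y = x^T (A^*) y, i.e. x^T A^T y = x^T (A^*) y. Since this holds for all x, y, we must have A^* = A^T. Therefore
A^* =
[[3, -3, -2],
 [3, 0, -3],
 [3, 0, -3]].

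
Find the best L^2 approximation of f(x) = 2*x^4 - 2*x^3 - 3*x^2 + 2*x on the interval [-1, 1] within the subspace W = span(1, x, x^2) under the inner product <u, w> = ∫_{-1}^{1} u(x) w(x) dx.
g(x) = -9*x^2/7 + 4*x/5 - 6/35

The best approximation g ∈ W is the orthogonal projection of f onto W. Writing g = a_0 + a_1 x + a_2 x^2, the coefficients solve the normal equations G · a = b where
  G_{ij} = <φ_i, φ_j> and b_i = <f, φ_i>, with φ_0 = 1, φ_1 = x, φ_2 = x^2.
G =
  [2, 0, 2/3]
  [0, 2/3, 0]
  [2/3, 0, 2/5],
b = (-6/5, 8/15, -22/35).
Solving gives a_0 = -6/35, a_1 = 4/5, a_2 = -9/7, so
  g(x) = -9*x^2/7 + 4*x/5 - 6/35.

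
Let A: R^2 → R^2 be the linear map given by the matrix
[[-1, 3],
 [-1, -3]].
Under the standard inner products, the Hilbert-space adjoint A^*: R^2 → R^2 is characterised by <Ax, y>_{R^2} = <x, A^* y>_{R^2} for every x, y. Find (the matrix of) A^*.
A^* = A^T =
[[-1, -1],
 [3, -3]]

For real matrices with standard dot products, the defining identity <Ax, y> = <x, A^* y> gives (Ax)^T y = x^T (A^*) y, i.e. x^T A^T y = x^T (A^*) y. Since this holds for all x, y, we must have A^* = A^T. Therefore
A^* =
[[-1, -1],
 [3, -3]].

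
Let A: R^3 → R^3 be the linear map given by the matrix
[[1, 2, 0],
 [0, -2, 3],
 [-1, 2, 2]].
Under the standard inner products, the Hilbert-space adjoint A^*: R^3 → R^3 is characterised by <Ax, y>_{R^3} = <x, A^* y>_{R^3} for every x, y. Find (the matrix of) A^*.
A^* = A^T =
[[1, 0, -1],
 [2, -2, 2],
 [0, 3, 2]]

For real matrices with standard dot products, the defining identity <Ax, y> = <x, A^* y> gives (Ax)^T y = x^T (A^*) y, i.e. x^T A^T y = x^T (A^*) y. Since this holds for all x, y, we must have A^* = A^T. Therefore
A^* =
[[1, 0, -1],
 [2, -2, 2],
 [0, 3, 2]].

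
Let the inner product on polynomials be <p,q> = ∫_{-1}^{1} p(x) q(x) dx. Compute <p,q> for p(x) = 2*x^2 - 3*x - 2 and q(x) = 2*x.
<p,q> = -4

Expand the product: p(x)·q(x) = 4*x^3 - 6*x^2 - 4*x.
∫_{-1}^{1} of each monomial x^k gives [2/(k+1) if k even, 0 if k odd]. Integrating term-by-term (or equivalently evaluating the antiderivative F(x) = x^4 - 2*x^3 - 2*x^2 at the endpoints):
  F(1) − F(−1) = -3 − (1) = -4.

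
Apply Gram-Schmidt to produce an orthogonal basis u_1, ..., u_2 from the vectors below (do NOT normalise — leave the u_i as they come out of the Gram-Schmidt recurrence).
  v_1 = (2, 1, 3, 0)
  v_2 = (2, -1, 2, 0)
Orthogonal basis:
  u_1 = (2, 1, 3, 0)
  u_2 = (5/7, -23/14, 1/14, 0)

Apply the Gram-Schmidt recurrence
  u_1 = v_1
  u_i = v_i − Σ_{j<i} ((v_i · u_j) / (u_j · u_j)) · u_j.

Step by step this gives:
  u_1 = (2, 1, 3, 0)
  u_2 = (5/7, -23/14, 1/14, 0)

Orthogonality check:
  u_2 · u_1 = 0 (should be 0)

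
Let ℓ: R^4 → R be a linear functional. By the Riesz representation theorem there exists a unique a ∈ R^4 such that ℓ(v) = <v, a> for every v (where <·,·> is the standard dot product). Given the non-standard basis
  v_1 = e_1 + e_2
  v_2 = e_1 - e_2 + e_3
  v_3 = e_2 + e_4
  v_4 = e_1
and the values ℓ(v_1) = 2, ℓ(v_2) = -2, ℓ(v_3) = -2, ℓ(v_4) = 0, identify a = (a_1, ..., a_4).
a = (0, 2, 0, -4)

Write a = (a_1, ..., a_4) in the standard basis. For each basis vector v_i, ℓ(v_i) = <v_i, a> is a linear equation in the a_j's. Collect the n equations into a matrix system V a = ℓ, where row i of V is v_i (expressed in the standard basis). Since V is invertible (lower-triangular with 1s on the diagonal, up to permutation), solve by back-substitution:
  V =
[[1, 1, 0, 0],
 [1, -1, 1, 0],
 [0, 1, 0, 1],
 [1, 0, 0, 0]]
  V a = (2, -2, -2, 0)
Solving gives a = (0, 2, 0, -4).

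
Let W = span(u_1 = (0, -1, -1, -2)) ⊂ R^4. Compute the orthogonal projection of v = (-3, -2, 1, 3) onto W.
proj_W(v) = (0, 5/6, 5/6, 5/3)

Set up U = [u_1 | ... | u_1] ∈ R^(4×1). The projector onto W = col(U) is P = U (U^T U)^(-1) U^T.
Compute U^T U =
  [6],
and U^T v = (-5).
Solve U^T U · c = U^T v for the coefficients: c = (-5/6). The projection is proj_W(v) = U c.
Check: (v - proj_W(v)) · u_1 = 0  (should be 0).
Result: proj_W(v) = (0, 5/6, 5/6, 5/3).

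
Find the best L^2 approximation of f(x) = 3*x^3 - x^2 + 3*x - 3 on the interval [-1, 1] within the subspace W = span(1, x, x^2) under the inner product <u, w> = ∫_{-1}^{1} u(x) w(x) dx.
g(x) = -x^2 + 24*x/5 - 3

The best approximation g ∈ W is the orthogonal projection of f onto W. Writing g = a_0 + a_1 x + a_2 x^2, the coefficients solve the normal equations G · a = b where
  G_{ij} = <φ_i, φ_j> and b_i = <f, φ_i>, with φ_0 = 1, φ_1 = x, φ_2 = x^2.
G =
  [2, 0, 2/3]
  [0, 2/3, 0]
  [2/3, 0, 2/5],
b = (-20/3, 16/5, -12/5).
Solving gives a_0 = -3, a_1 = 24/5, a_2 = -1, so
  g(x) = -x^2 + 24*x/5 - 3.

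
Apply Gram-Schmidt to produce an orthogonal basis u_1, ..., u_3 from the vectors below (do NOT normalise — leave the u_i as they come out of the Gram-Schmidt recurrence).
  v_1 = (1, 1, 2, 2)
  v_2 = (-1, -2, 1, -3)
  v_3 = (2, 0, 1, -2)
Orthogonal basis:
  u_1 = (1, 1, 2, 2)
  u_2 = (-3/10, -13/10, 12/5, -8/5)
  u_3 = (217/101, 65/101, -19/101, -122/101)

Apply the Gram-Schmidt recurrence
  u_1 = v_1
  u_i = v_i − Σ_{j<i} ((v_i · u_j) / (u_j · u_j)) · u_j.

Step by step this gives:
  u_1 = (1, 1, 2, 2)
  u_2 = (-3/10, -13/10, 12/5, -8/5)
  u_3 = (217/101, 65/101, -19/101, -122/101)

Orthogonality check:
  u_2 · u_1 = 0 (should be 0)
  u_3 · u_1 = 0 (should be 0)
  u_3 · u_2 = 0 (should be 0)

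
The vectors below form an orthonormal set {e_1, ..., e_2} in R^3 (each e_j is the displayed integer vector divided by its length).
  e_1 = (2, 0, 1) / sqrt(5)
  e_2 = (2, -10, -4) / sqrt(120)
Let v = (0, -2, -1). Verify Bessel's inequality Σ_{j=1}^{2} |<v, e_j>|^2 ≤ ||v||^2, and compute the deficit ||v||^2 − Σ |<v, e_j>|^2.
Σ |<v, e_j>|^2 = 5; ||v||^2 = 5; deficit = 0

Write each e_j = u_j / sqrt(<u_j, u_j>) where u_j is the displayed integer vector. Then <v, e_j> = <v, u_j> / sqrt(<u_j, u_j>), so |<v, e_j>|^2 = <v, u_j>^2 / <u_j, u_j>.
Coefficients: <v, e_1> = -1/sqrt(5), <v, e_2> = 24/sqrt(120).
Square and sum: Σ |<v, e_j>|^2 = 5.
Compute ||v||^2 = v·v = 5.
Deficit = 5 − 5 = 0 ≥ 0, confirming Bessel's inequality. (The deficit equals ||v − Σ <v,e_j> e_j||^2, the squared distance from v to span{e_j}.)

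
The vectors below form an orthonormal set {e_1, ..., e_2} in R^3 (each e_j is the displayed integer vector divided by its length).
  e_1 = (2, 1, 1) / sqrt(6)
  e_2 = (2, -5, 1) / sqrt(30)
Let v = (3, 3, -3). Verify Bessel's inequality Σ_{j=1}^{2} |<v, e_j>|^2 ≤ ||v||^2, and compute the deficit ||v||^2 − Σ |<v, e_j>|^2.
Σ |<v, e_j>|^2 = 54/5; ||v||^2 = 27; deficit = 81/5

Write each e_j = u_j / sqrt(<u_j, u_j>) where u_j is the displayed integer vector. Then <v, e_j> = <v, u_j> / sqrt(<u_j, u_j>), so |<v, e_j>|^2 = <v, u_j>^2 / <u_j, u_j>.
Coefficients: <v, e_1> = 6/sqrt(6), <v, e_2> = -12/sqrt(30).
Square and sum: Σ |<v, e_j>|^2 = 54/5.
Compute ||v||^2 = v·v = 27.
Deficit = 27 − 54/5 = 81/5 ≥ 0, confirming Bessel's inequality. (The deficit equals ||v − Σ <v,e_j> e_j||^2, the squared distance from v to span{e_j}.)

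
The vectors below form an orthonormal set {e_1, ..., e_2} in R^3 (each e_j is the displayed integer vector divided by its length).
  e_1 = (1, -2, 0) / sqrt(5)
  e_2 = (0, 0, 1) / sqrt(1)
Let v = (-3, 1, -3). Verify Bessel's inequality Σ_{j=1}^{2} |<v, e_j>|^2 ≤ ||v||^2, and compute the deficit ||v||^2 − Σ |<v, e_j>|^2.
Σ |<v, e_j>|^2 = 14; ||v||^2 = 19; deficit = 5

Write each e_j = u_j / sqrt(<u_j, u_j>) where u_j is the displayed integer vector. Then <v, e_j> = <v, u_j> / sqrt(<u_j, u_j>), so |<v, e_j>|^2 = <v, u_j>^2 / <u_j, u_j>.
Coefficients: <v, e_1> = -5/sqrt(5), <v, e_2> = -3/sqrt(1).
Square and sum: Σ |<v, e_j>|^2 = 14.
Compute ||v||^2 = v·v = 19.
Deficit = 19 − 14 = 5 ≥ 0, confirming Bessel's inequality. (The deficit equals ||v − Σ <v,e_j> e_j||^2, the squared distance from v to span{e_j}.)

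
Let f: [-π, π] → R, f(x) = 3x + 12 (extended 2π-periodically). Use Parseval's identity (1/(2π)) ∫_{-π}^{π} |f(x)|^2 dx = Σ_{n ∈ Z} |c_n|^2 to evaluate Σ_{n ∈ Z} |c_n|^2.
Σ |c_n|^2 = 3π^2 + 144

Expand and integrate term by term over [-π, π]:
  ∫ (3x)^2 dx = 9·(2π^3/3); ∫ 2·3·(12)·x dx = 0 (odd integrand); ∫ 12^2 dx = 144·2π.
So (1/(2π)) ∫_{-π}^{π} (3x + 12)^2 dx = 9π^2/3 + 144 = 3π^2 + 144.
Parseval ⇒ Σ |c_n|^2 = 3π^2 + 144.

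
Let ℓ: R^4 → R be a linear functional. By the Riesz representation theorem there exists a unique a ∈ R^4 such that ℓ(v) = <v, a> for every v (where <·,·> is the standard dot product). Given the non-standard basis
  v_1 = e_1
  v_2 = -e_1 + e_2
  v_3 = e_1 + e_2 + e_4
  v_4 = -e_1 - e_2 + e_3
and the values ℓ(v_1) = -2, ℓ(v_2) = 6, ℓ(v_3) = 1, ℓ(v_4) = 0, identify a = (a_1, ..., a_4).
a = (-2, 4, 2, -1)

Write a = (a_1, ..., a_4) in the standard basis. For each basis vector v_i, ℓ(v_i) = <v_i, a> is a linear equation in the a_j's. Collect the n equations into a matrix system V a = ℓ, where row i of V is v_i (expressed in the standard basis). Since V is invertible (lower-triangular with 1s on the diagonal, up to permutation), solve by back-substitution:
  V =
[[1, 0, 0, 0],
 [-1, 1, 0, 0],
 [1, 1, 0, 1],
 [-1, -1, 1, 0]]
  V a = (-2, 6, 1, 0)
Solving gives a = (-2, 4, 2, -1).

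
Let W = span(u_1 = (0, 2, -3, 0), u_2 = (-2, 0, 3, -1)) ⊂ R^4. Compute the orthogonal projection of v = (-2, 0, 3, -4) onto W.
proj_W(v) = (-280/101, 54/101, 339/101, -140/101)

Set up U = [u_1 | ... | u_2] ∈ R^(4×2). The projector onto W = col(U) is P = U (U^T U)^(-1) U^T.
Compute U^T U =
  [13, -9]
  [-9, 14],
and U^T v = (-9, 17).
Solve U^T U · c = U^T v for the coefficients: c = (27/101, 140/101). The projection is proj_W(v) = U c.
Check: (v - proj_W(v)) · u_1 = 0  (should be 0).
Check: (v - proj_W(v)) · u_2 = 0  (should be 0).
Result: proj_W(v) = (-280/101, 54/101, 339/101, -140/101).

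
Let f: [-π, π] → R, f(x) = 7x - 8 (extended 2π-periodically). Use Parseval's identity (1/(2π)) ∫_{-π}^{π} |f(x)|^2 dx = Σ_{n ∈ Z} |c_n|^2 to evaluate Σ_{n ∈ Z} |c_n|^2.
Σ |c_n|^2 = 49π^2/3 + 64

Expand and integrate term by term over [-π, π]:
  ∫ (7x)^2 dx = 49·(2π^3/3); ∫ 2·7·(-8)·x dx = 0 (odd integrand); ∫ (-8)^2 dx = 64·2π.
So (1/(2π)) ∫_{-π}^{π} (7x - 8)^2 dx = 49π^2/3 + 64 = 49π^2/3 + 64.
Parseval ⇒ Σ |c_n|^2 = 49π^2/3 + 64.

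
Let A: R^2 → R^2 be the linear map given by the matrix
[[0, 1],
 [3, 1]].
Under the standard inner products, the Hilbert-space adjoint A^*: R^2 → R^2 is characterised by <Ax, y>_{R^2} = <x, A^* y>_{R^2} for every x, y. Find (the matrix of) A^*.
A^* = A^T =
[[0, 3],
 [1, 1]]

For real matrices with standard dot products, the defining identity <Ax, y> = <x, A^* y> gives (Ax)^T y = x^T (A^*) y, i.e. x^T A^T y = x^T (A^*) y. Since this holds for all x, y, we must have A^* = A^T. Therefore
A^* =
[[0, 3],
 [1, 1]].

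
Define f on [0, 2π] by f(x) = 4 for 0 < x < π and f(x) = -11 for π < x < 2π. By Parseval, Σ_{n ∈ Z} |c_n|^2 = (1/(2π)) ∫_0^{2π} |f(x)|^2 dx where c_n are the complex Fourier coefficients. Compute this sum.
Σ |c_n|^2 = 137/2

Parseval equates the L^2 energy of f (normalised by 1/(2π)) with the ℓ^2 sum of its Fourier coefficients: (1/(2π)) ∫_0^{2π} |f|^2 = Σ |c_n|^2.
Compute the left side: (1/(2π)) [∫_0^π 4^2 dx + ∫_π^{2π} (-11)^2 dx] = (1/(2π)) · (16π + 121π) = (16 + 121)/2 = 137/2.
So Σ_{n ∈ Z} |c_n|^2 = 137/2.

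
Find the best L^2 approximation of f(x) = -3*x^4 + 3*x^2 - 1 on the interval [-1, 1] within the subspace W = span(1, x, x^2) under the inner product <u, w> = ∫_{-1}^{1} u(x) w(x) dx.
g(x) = 3*x^2/7 - 26/35

The best approximation g ∈ W is the orthogonal projection of f onto W. Writing g = a_0 + a_1 x + a_2 x^2, the coefficients solve the normal equations G · a = b where
  G_{ij} = <φ_i, φ_j> and b_i = <f, φ_i>, with φ_0 = 1, φ_1 = x, φ_2 = x^2.
G =
  [2, 0, 2/3]
  [0, 2/3, 0]
  [2/3, 0, 2/5],
b = (-6/5, 0, -34/105).
Solving gives a_0 = -26/35, a_1 = 0, a_2 = 3/7, so
  g(x) = 3*x^2/7 - 26/35.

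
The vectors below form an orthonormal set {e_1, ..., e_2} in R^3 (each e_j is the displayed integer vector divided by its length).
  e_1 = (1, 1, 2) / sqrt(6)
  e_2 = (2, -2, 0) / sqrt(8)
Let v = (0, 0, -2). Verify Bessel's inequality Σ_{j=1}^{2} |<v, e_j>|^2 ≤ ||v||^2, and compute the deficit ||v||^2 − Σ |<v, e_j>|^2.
Σ |<v, e_j>|^2 = 8/3; ||v||^2 = 4; deficit = 4/3

Write each e_j = u_j / sqrt(<u_j, u_j>) where u_j is the displayed integer vector. Then <v, e_j> = <v, u_j> / sqrt(<u_j, u_j>), so |<v, e_j>|^2 = <v, u_j>^2 / <u_j, u_j>.
Coefficients: <v, e_1> = -4/sqrt(6), <v, e_2> = 0/sqrt(8).
Square and sum: Σ |<v, e_j>|^2 = 8/3.
Compute ||v||^2 = v·v = 4.
Deficit = 4 − 8/3 = 4/3 ≥ 0, confirming Bessel's inequality. (The deficit equals ||v − Σ <v,e_j> e_j||^2, the squared distance from v to span{e_j}.)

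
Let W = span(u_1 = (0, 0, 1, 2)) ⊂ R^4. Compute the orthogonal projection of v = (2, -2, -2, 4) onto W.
proj_W(v) = (0, 0, 6/5, 12/5)

Set up U = [u_1 | ... | u_1] ∈ R^(4×1). The projector onto W = col(U) is P = U (U^T U)^(-1) U^T.
Compute U^T U =
  [5],
and U^T v = (6).
Solve U^T U · c = U^T v for the coefficients: c = (6/5). The projection is proj_W(v) = U c.
Check: (v - proj_W(v)) · u_1 = 0  (should be 0).
Result: proj_W(v) = (0, 0, 6/5, 12/5).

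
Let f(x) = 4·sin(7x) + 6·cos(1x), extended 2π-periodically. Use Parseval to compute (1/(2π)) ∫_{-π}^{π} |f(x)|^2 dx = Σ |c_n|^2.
Σ |c_n|^2 = 26

Expand |f|^2 and use orthogonality of {sin(nx), cos(mx)} on [-π, π]:
  ∫_{-π}^{π} sin(nx)^2 dx = π, ∫ cos(mx)^2 dx = π, and cross terms integrate to 0.
So ∫_{-π}^{π} f(x)^2 dx = 4^2 · π + 6^2 · π = (16 + 36)π.
Divide by 2π: (16 + 36)/2 = 26.
By Parseval, this equals Σ |c_n|^2.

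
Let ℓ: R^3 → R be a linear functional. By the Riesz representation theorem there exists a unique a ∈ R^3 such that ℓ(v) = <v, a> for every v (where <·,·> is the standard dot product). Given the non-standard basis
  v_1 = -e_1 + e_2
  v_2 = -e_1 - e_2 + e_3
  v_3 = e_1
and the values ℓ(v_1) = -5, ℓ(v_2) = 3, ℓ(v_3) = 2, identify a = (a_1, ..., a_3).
a = (2, -3, 2)

Write a = (a_1, ..., a_3) in the standard basis. For each basis vector v_i, ℓ(v_i) = <v_i, a> is a linear equation in the a_j's. Collect the n equations into a matrix system V a = ℓ, where row i of V is v_i (expressed in the standard basis). Since V is invertible (lower-triangular with 1s on the diagonal, up to permutation), solve by back-substitution:
  V =
[[-1, 1, 0],
 [-1, -1, 1],
 [1, 0, 0]]
  V a = (-5, 3, 2)
Solving gives a = (2, -3, 2).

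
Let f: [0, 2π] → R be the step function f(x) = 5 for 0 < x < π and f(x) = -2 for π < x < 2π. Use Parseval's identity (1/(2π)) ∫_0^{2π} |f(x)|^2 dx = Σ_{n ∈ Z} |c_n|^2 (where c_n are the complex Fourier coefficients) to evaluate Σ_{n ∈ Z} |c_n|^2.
Σ |c_n|^2 = 29/2

Parseval equates the L^2 energy of f (normalised by 1/(2π)) with the ℓ^2 sum of its Fourier coefficients: (1/(2π)) ∫_0^{2π} |f|^2 = Σ |c_n|^2.
Compute the left side: (1/(2π)) [∫_0^π 5^2 dx + ∫_π^{2π} (-2)^2 dx] = (1/(2π)) · (25π + 4π) = (25 + 4)/2 = 29/2.
So Σ_{n ∈ Z} |c_n|^2 = 29/2.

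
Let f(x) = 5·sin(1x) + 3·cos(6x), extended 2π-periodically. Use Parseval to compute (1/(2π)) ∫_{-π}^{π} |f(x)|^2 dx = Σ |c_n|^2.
Σ |c_n|^2 = 17

Expand |f|^2 and use orthogonality of {sin(nx), cos(mx)} on [-π, π]:
  ∫_{-π}^{π} sin(nx)^2 dx = π, ∫ cos(mx)^2 dx = π, and cross terms integrate to 0.
So ∫_{-π}^{π} f(x)^2 dx = 5^2 · π + 3^2 · π = (25 + 9)π.
Divide by 2π: (25 + 9)/2 = 17.
By Parseval, this equals Σ |c_n|^2.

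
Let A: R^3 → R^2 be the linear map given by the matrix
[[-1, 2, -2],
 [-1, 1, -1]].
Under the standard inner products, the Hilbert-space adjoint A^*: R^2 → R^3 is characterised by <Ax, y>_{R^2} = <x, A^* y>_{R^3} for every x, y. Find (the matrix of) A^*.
A^* = A^T =
[[-1, -1],
 [2, 1],
 [-2, -1]]

For real matrices with standard dot products, the defining identity <Ax, y> = <x, A^* y> gives (Ax)^T y = x^T (A^*) y, i.e. x^T A^T y = x^T (A^*) y. Since this holds for all x, y, we must have A^* = A^T. Therefore
A^* =
[[-1, -1],
 [2, 1],
 [-2, -1]].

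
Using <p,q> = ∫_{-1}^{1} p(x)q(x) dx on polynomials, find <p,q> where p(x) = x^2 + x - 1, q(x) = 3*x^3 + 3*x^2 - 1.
<p,q> = 26/15

Expand the product: p(x)·q(x) = 3*x^5 + 6*x^4 - 4*x^2 - x + 1.
∫_{-1}^{1} of each monomial x^k gives [2/(k+1) if k even, 0 if k odd]. Integrating term-by-term (or equivalently evaluating the antiderivative F(x) = x^6/2 + 6*x^5/5 - 4*x^3/3 - x^2/2 + x at the endpoints):
  F(1) − F(−1) = 13/15 − (-13/15) = 26/15.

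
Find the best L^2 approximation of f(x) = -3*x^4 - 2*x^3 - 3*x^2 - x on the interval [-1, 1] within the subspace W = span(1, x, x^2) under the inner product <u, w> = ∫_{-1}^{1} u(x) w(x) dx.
g(x) = -39*x^2/7 - 11*x/5 + 9/35

The best approximation g ∈ W is the orthogonal projection of f onto W. Writing g = a_0 + a_1 x + a_2 x^2, the coefficients solve the normal equations G · a = b where
  G_{ij} = <φ_i, φ_j> and b_i = <f, φ_i>, with φ_0 = 1, φ_1 = x, φ_2 = x^2.
G =
  [2, 0, 2/3]
  [0, 2/3, 0]
  [2/3, 0, 2/5],
b = (-16/5, -22/15, -72/35).
Solving gives a_0 = 9/35, a_1 = -11/5, a_2 = -39/7, so
  g(x) = -39*x^2/7 - 11*x/5 + 9/35.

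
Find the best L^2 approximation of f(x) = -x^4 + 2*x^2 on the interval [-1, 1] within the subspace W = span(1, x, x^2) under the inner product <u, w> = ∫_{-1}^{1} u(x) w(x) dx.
g(x) = 8*x^2/7 + 3/35

The best approximation g ∈ W is the orthogonal projection of f onto W. Writing g = a_0 + a_1 x + a_2 x^2, the coefficients solve the normal equations G · a = b where
  G_{ij} = <φ_i, φ_j> and b_i = <f, φ_i>, with φ_0 = 1, φ_1 = x, φ_2 = x^2.
G =
  [2, 0, 2/3]
  [0, 2/3, 0]
  [2/3, 0, 2/5],
b = (14/15, 0, 18/35).
Solving gives a_0 = 3/35, a_1 = 0, a_2 = 8/7, so
  g(x) = 8*x^2/7 + 3/35.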